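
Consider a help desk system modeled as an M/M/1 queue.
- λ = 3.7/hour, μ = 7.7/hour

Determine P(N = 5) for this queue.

ρ = λ/μ = 3.7/7.7 = 0.4805
P(n) = (1-ρ)ρⁿ
P(5) = (1-0.4805) × 0.4805^5
P(5) = 0.51950 × 0.025613
P(5) = 0.01331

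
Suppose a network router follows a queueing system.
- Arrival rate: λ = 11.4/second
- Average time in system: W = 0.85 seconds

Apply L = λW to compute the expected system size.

Little's Law: L = λW
L = 11.4 × 0.85 = 9.6900 packets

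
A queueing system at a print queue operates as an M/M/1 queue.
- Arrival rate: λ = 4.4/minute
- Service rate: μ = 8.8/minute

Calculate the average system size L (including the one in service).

ρ = λ/μ = 4.4/8.8 = 0.5000
For M/M/1: L = λ/(μ-λ)
L = 4.4/(8.8-4.4) = 4.4/4.40
L = 1.0000 jobs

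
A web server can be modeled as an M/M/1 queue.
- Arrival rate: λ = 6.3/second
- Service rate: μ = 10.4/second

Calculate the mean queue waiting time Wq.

First, compute utilization: ρ = λ/μ = 6.3/10.4 = 0.6058
For M/M/1: Wq = λ/(μ(μ-λ))
Wq = 6.3/(10.4 × (10.4-6.3))
Wq = 6.3/(10.4 × 4.10)
Wq = 0.1477 seconds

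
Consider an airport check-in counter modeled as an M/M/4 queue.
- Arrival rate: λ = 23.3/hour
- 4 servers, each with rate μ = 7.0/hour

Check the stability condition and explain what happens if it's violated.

Stability requires ρ = λ/(cμ) < 1
ρ = 23.3/(4 × 7.0) = 23.3/28.00 = 0.8321
Since 0.8321 < 1, the system is STABLE.
The servers are busy 83.21% of the time.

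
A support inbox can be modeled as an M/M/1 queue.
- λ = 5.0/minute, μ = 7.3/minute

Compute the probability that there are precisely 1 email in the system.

ρ = λ/μ = 5.0/7.3 = 0.6849
P(n) = (1-ρ)ρⁿ
P(1) = (1-0.6849) × 0.6849^1
P(1) = 0.3151 × 0.6849
P(1) = 0.2158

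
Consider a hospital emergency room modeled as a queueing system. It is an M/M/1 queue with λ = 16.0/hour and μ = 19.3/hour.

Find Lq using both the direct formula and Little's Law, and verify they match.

Method 1 (direct): Lq = λ²/(μ(μ-λ)) = 256.00/(19.3 × 3.30) = 4.0195

Method 2 (Little's Law):
W = 1/(μ-λ) = 1/3.30 = 0.30303
Wq = W - 1/μ = 0.30303 - 0.051813 = 0.25122
Lq = λWq = 16.0 × 0.25122 = 4.0195 ✔ (matches Method 1)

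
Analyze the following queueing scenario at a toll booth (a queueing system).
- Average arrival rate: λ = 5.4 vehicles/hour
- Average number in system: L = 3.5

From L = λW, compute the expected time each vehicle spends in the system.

Little's Law: L = λW, so W = L/λ
W = 3.5/5.4 = 0.6481 hours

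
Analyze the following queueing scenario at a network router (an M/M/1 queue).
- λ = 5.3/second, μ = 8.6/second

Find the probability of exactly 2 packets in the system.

ρ = λ/μ = 5.3/8.6 = 0.6163
P(n) = (1-ρ)ρⁿ
P(2) = (1-0.6163) × 0.6163^2
P(2) = 0.3837 × 0.3798
P(2) = 0.1457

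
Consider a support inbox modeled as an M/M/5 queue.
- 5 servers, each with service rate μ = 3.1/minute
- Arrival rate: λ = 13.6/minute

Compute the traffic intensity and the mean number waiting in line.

Traffic intensity: ρ = λ/(cμ) = 13.6/(5×3.1) = 0.8774
Since ρ = 0.8774 < 1, system is stable.
Offered load a = λ/μ = cρ = 13.6/3.1 = 4.3871
P₀ = [ Σₙ₌₀^4 aⁿ/n! + a^5/(5!(1-ρ)) ]⁻¹
Σ = a^0/0! + a^1/1! + a^2/2! + a^3/3! + a^4/4! = 1.0000 + 4.3871 + 9.6233 + 14.0728 + 15.4347 = 44.5179
a^5/(5!(1-ρ)) = 1625.1224/(120 × 0.12258065) = 110.4798
P₀ = 1/(44.5179 + 110.4798) = 0.006452
Lq = P₀·a^5·ρ / (5!(1-ρ)²) = 0.0064517 × 1625.1224 × 0.87742 / (120 × 0.015026) = 5.1020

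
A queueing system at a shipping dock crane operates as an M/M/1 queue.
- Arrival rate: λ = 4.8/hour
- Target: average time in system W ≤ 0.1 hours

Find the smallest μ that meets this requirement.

For M/M/1: W = 1/(μ-λ)
Need W ≤ 0.1, so 1/(μ-λ) ≤ 0.1
μ - λ ≥ 1/0.1 = 10.0000
μ ≥ 4.8 + 10.0000 = 14.8000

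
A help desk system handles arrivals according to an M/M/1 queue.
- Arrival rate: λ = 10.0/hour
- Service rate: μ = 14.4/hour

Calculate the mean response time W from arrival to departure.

First, compute utilization: ρ = λ/μ = 10.0/14.4 = 0.6944
For M/M/1: W = 1/(μ-λ)
W = 1/(14.4-10.0) = 1/4.40
W = 0.2273 hours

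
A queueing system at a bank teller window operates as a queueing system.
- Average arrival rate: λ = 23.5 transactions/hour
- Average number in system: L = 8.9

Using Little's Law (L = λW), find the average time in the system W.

Little's Law: L = λW, so W = L/λ
W = 8.9/23.5 = 0.3787 hours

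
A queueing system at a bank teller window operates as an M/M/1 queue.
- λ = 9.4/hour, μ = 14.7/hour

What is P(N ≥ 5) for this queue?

ρ = λ/μ = 9.4/14.7 = 0.63946
P(N ≥ n) = ρⁿ
P(N ≥ 5) = 0.63946^5
P(N ≥ 5) = 0.1069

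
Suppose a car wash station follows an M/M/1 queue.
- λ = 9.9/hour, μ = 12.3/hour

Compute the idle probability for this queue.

ρ = λ/μ = 9.9/12.3 = 0.8049
P(0) = 1 - ρ = 1 - 0.8049 = 0.1951
The server is idle 19.51% of the time.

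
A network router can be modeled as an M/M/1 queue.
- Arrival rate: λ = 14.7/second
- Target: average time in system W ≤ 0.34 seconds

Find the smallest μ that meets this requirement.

For M/M/1: W = 1/(μ-λ)
Need W ≤ 0.34, so 1/(μ-λ) ≤ 0.34
μ - λ ≥ 1/0.34 = 2.9412
μ ≥ 14.7 + 2.9412 = 17.6412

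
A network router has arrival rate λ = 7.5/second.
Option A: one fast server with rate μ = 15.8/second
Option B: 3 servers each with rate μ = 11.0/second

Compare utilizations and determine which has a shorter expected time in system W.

Option A: single server μ = 15.8 (M/M/1)
  ρ_A = 7.5/15.8 = 0.4747
  W_A = 1/(μ-λ) = 1/(15.8-7.5) = 1/8.30 = 0.1205

Option B: 3 servers μ = 11.0 (M/M/3)
  ρ_B = λ/(cμ) = 7.5/(3×11.0) = 0.2273
  Offered load a = λ/μ = cρ = 7.5/11.0 = 0.6818
  P₀ = [ Σₙ₌₀^2 aⁿ/n! + a^3/(3!(1-ρ)) ]⁻¹
  Σ = a^0/0! + a^1/1! + a^2/2! = 1.0000 + 0.68182 + 0.23244 = 1.9143
  a^3/(3!(1-ρ)) = 0.31696/(6 × 0.77273) = 0.06836
  P₀ = 1/(1.9143 + 0.06836) = 0.5044
  Lq = P₀·a^3·ρ / (3!(1-ρ)²) = 0.5044 × 0.3170 × 0.2273 / (6 × 0.5971) = 0.01014
  Wq_B = Lq/λ = 0.01014/7.5 = 0.001352
  W_B = Wq_B + 1/μ = 0.001352 + 0.09091 = 0.09226

Since W_B = 0.09226 < W_A = 0.1205, Option B (multiple servers) has the shorter time in system.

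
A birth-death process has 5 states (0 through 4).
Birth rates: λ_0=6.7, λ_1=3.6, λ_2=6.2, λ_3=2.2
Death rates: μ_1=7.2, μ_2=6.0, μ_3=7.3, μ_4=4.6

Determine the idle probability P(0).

Ratios P(n)/P(0) = (λ₀···λₙ₋₁)/(μ₁···μₙ):
P(1)/P(0) = (6.7)/(7.2) = 0.9306
P(2)/P(0) = (6.7×3.6)/(7.2×6.0) = 0.5583
P(3)/P(0) = (6.7×3.6×6.2)/(7.2×6.0×7.3) = 0.4742
P(4)/P(0) = (6.7×3.6×6.2×2.2)/(7.2×6.0×7.3×4.6) = 0.2268

Normalization: ∑ P(n) = 1
P(0) × (1.0000 + 0.9306 + 0.5583 + 0.4742 + 0.2268) = 1
P(0) × 3.1899 = 1
P(0) = 1/3.1899 = 0.3135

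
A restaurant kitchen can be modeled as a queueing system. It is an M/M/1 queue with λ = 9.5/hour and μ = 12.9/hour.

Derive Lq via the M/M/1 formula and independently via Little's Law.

Method 1 (direct): Lq = λ²/(μ(μ-λ)) = 90.25/(12.9 × 3.40) = 2.0577

Method 2 (Little's Law):
W = 1/(μ-λ) = 1/3.40 = 0.2941
Wq = W - 1/μ = 0.2941 - 0.07752 = 0.2166
Lq = λWq = 9.5 × 0.2166 = 2.0577 ✔ (matches Method 1)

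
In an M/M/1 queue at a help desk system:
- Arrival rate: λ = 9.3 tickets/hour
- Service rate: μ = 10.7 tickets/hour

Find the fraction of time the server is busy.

Server utilization: ρ = λ/μ
ρ = 9.3/10.7 = 0.8692
The server is busy 86.92% of the time.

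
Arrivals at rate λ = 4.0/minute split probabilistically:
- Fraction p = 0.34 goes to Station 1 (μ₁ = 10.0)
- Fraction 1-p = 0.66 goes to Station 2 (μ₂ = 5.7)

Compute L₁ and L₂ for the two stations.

Effective rates: λ₁ = 4.0×0.34 = 1.36, λ₂ = 4.0×0.66 = 2.64
Station 1: ρ₁ = 1.36/10.0 = 0.1360, L₁ = ρ₁/(1-ρ₁) = 0.1360/(1-0.1360) = 0.1574
Station 2: ρ₂ = 2.64/5.7 = 0.463158, L₂ = ρ₂/(1-ρ₂) = 0.463158/(1-0.463158) = 0.8627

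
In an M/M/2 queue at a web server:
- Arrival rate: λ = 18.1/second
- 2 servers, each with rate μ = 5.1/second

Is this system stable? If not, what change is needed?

Stability requires ρ = λ/(cμ) < 1
ρ = 18.1/(2 × 5.1) = 18.1/10.20 = 1.7745
Since 1.7745 ≥ 1, the system is UNSTABLE.
Need c > λ/μ = 18.1/5.1 = 3.55.
Minimum servers needed: c = 4.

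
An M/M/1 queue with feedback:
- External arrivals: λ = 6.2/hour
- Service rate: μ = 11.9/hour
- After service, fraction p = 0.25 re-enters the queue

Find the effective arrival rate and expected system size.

Effective arrival rate: λ_eff = λ/(1-p) = 6.2/(1-0.25) = 6.2/0.75 = 8.26667
ρ = λ_eff/μ = 8.26667/11.9 = 0.694678
L = ρ/(1-ρ) = 0.694678/(1-0.694678) = 2.2752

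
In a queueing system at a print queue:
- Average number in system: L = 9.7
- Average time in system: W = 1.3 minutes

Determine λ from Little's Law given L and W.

Little's Law: L = λW, so λ = L/W
λ = 9.7/1.3 = 7.4615 jobs/minute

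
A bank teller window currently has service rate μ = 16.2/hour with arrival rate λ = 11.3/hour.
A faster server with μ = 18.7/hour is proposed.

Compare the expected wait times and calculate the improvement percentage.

System 1: ρ₁ = 11.3/16.2 = 0.6975, W₁ = 1/(16.2-11.3) = 0.20408
System 2: ρ₂ = 11.3/18.7 = 0.6043, W₂ = 1/(18.7-11.3) = 0.13514
Improvement: (W₁-W₂)/W₁ = (0.20408-0.13514)/0.20408 = 33.78%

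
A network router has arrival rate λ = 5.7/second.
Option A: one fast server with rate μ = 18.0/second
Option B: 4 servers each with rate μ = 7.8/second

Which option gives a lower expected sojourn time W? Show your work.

Option A: single server μ = 18.0 (M/M/1)
  ρ_A = 5.7/18.0 = 0.3167
  W_A = 1/(μ-λ) = 1/(18.0-5.7) = 1/12.30 = 0.08130

Option B: 4 servers μ = 7.8 (M/M/4)
  ρ_B = λ/(cμ) = 5.7/(4×7.8) = 0.1827
  Offered load a = λ/μ = cρ = 5.7/7.8 = 0.7308
  P₀ = [ Σₙ₌₀^3 aⁿ/n! + a^4/(4!(1-ρ)) ]⁻¹
  Σ = a^0/0! + a^1/1! + a^2/2! + a^3/3! = 1.0000 + 0.7308 + 0.2670 + 0.06504 = 2.0628
  a^4/(4!(1-ρ)) = 0.2852/(24 × 0.8173) = 0.01454
  P₀ = 1/(2.0628 + 0.01454) = 0.4814
  Lq = P₀·a^4·ρ / (4!(1-ρ)²) = 0.48138 × 0.28518 × 0.18269 / (24 × 0.66799) = 0.001564
  Wq_B = Lq/λ = 0.0015644/5.7 = 0.0002745
  W_B = Wq_B + 1/μ = 0.0002745 + 0.1282 = 0.1285

Since W_A = 0.08130 < W_B = 0.1285, Option A (single fast server) has the shorter time in system.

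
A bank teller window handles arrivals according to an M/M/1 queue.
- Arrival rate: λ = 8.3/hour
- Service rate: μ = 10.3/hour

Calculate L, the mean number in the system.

ρ = λ/μ = 8.3/10.3 = 0.8058
For M/M/1: L = λ/(μ-λ)
L = 8.3/(10.3-8.3) = 8.3/2.00
L = 4.1500 transactions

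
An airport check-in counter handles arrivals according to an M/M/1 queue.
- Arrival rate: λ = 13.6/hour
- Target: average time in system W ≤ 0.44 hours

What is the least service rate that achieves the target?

For M/M/1: W = 1/(μ-λ)
Need W ≤ 0.44, so 1/(μ-λ) ≤ 0.44
μ - λ ≥ 1/0.44 = 2.2727
μ ≥ 13.6 + 2.2727 = 15.8727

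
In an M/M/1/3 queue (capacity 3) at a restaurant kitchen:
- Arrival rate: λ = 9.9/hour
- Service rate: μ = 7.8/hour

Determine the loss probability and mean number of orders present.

ρ = λ/μ = 9.9/7.8 = 1.2692
P₀ = (1-ρ)/(1-ρ^(K+1)) = (1-1.2692)/(1-1.2692^4) = -0.2692/-1.5949 = 0.1688
P_K = P₀×ρ^K = 0.1688 × 1.2692^3 = 0.1688 × 2.0445 = 0.3451
Blocking probability P_3 = 0.3451 (34.51%)
L = ρ[1 - (K+1)ρ^K + Kρ^(K+1)] / [(1-ρ)(1-ρ^(K+1))]
L = 1.2692 × (1 - 4×2.044514 + 3×2.594898) / ((1 - 1.2692) × (1 - 2.594898)) = 1.7933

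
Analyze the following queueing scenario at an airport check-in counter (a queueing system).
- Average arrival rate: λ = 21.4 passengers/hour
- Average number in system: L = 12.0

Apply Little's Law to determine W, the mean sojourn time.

Little's Law: L = λW, so W = L/λ
W = 12.0/21.4 = 0.5607 hours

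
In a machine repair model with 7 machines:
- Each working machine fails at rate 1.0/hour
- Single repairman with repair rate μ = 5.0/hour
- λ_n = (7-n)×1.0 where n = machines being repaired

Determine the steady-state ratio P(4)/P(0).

P(4)/P(0) = ∏_{i=0}^{4-1} λ_i/μ_{i+1}
= (7-0)×1.0/5.0 × (7-1)×1.0/5.0 × (7-2)×1.0/5.0 × (7-3)×1.0/5.0
= 1.3440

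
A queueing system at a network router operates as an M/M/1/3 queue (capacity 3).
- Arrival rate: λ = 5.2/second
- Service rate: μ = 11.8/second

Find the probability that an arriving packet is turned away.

ρ = λ/μ = 5.2/11.8 = 0.44068
P₀ = (1-ρ)/(1-ρ^(K+1)) = (1-0.44068)/(1-0.44068^4) = 0.5593/0.9623 = 0.5812
P_K = P₀×ρ^K = 0.5812 × 0.44068^3 = 0.5812 × 0.08558 = 0.04974
Blocking probability = 4.97%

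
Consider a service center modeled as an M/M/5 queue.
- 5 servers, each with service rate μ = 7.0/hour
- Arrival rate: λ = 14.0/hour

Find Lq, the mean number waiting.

Traffic intensity: ρ = λ/(cμ) = 14.0/(5×7.0) = 0.4000
Since ρ = 0.4000 < 1, system is stable.
Offered load a = λ/μ = cρ = 14.0/7.0 = 2.0000
P₀ = [ Σₙ₌₀^4 aⁿ/n! + a^5/(5!(1-ρ)) ]⁻¹
Σ = a^0/0! + a^1/1! + a^2/2! + a^3/3! + a^4/4! = 1.0000 + 2.0000 + 2.0000 + 1.3333 + 0.6667 = 7.0000
a^5/(5!(1-ρ)) = 32.0000/(120 × 0.6000) = 0.4444
P₀ = 1/(7.0000 + 0.4444) = 0.1343
Lq = P₀·a^5·ρ / (5!(1-ρ)²) = 0.13433 × 32.0000 × 0.40000 / (120 × 0.36000) = 0.03980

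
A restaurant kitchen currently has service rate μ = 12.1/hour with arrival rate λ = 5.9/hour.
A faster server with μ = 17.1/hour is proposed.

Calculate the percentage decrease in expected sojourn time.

System 1: ρ₁ = 5.9/12.1 = 0.4876, W₁ = 1/(12.1-5.9) = 0.1613
System 2: ρ₂ = 5.9/17.1 = 0.3450, W₂ = 1/(17.1-5.9) = 0.08929
Improvement: (W₁-W₂)/W₁ = (0.1613-0.08929)/0.1613 = 44.64%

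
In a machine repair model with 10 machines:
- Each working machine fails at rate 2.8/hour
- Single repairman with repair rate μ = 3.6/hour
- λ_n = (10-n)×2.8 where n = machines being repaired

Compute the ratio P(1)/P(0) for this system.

P(1)/P(0) = ∏_{i=0}^{1-1} λ_i/μ_{i+1}
= (10-0)×2.8/3.6
= 7.7778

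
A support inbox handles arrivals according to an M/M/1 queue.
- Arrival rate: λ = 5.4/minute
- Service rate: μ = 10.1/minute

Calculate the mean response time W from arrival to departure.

First, compute utilization: ρ = λ/μ = 5.4/10.1 = 0.5347
For M/M/1: W = 1/(μ-λ)
W = 1/(10.1-5.4) = 1/4.70
W = 0.2128 minutes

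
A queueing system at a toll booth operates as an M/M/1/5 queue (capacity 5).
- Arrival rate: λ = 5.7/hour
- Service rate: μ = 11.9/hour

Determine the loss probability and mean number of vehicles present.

ρ = λ/μ = 5.7/11.9 = 0.4790
P₀ = (1-ρ)/(1-ρ^(K+1)) = (1-0.4790)/(1-0.4790^6) = 0.5210/0.9879 = 0.5274
P_K = P₀×ρ^K = 0.5274 × 0.4790^5 = 0.5274 × 0.02522 = 0.01330
Blocking probability P_5 = 0.01330 (1.33%)
L = ρ[1 - (K+1)ρ^K + Kρ^(K+1)] / [(1-ρ)(1-ρ^(K+1))]
L = 0.4790 × (1 - 6×0.02522 + 5×0.01208) / ((1 - 0.4790) × (1 - 0.01208)) = 0.8460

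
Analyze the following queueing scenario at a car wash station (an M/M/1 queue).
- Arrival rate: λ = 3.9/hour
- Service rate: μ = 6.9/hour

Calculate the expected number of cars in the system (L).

ρ = λ/μ = 3.9/6.9 = 0.5652
For M/M/1: L = λ/(μ-λ)
L = 3.9/(6.9-3.9) = 3.9/3.00
L = 1.3000 cars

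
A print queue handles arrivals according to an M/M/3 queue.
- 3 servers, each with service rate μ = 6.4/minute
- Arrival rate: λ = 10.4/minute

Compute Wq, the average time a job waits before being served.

Traffic intensity: ρ = λ/(cμ) = 10.4/(3×6.4) = 0.5417
Since ρ = 0.5417 < 1, system is stable.
Offered load a = λ/μ = cρ = 10.4/6.4 = 1.6250
P₀ = [ Σₙ₌₀^2 aⁿ/n! + a^3/(3!(1-ρ)) ]⁻¹
Σ = a^0/0! + a^1/1! + a^2/2! = 1.0000 + 1.6250 + 1.3203 = 3.9453
a^3/(3!(1-ρ)) = 4.2910/(6 × 0.45833) = 1.5604
P₀ = 1/(3.9453 + 1.5604) = 0.1816
Lq = P₀·a^3·ρ / (3!(1-ρ)²) = 0.1816 × 4.2910 × 0.5417 / (6 × 0.2101) = 0.3349
Wq = Lq/λ = 0.33494/10.4 = 0.03221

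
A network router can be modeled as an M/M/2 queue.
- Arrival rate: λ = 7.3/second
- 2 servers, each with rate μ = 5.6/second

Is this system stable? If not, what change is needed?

Stability requires ρ = λ/(cμ) < 1
ρ = 7.3/(2 × 5.6) = 7.3/11.20 = 0.6518
Since 0.6518 < 1, the system is STABLE.
The servers are busy 65.18% of the time.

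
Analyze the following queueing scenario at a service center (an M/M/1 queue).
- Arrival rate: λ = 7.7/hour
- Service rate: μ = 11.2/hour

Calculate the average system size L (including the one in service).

ρ = λ/μ = 7.7/11.2 = 0.6875
For M/M/1: L = λ/(μ-λ)
L = 7.7/(11.2-7.7) = 7.7/3.50
L = 2.2000 customers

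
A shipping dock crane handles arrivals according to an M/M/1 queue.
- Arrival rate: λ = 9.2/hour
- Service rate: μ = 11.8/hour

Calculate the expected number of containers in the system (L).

ρ = λ/μ = 9.2/11.8 = 0.7797
For M/M/1: L = λ/(μ-λ)
L = 9.2/(11.8-9.2) = 9.2/2.60
L = 3.5385 containers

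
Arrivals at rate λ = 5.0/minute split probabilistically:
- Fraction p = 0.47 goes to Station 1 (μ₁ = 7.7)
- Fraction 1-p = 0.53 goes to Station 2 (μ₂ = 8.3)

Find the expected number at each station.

Effective rates: λ₁ = 5.0×0.47 = 2.35, λ₂ = 5.0×0.53 = 2.65
Station 1: ρ₁ = 2.35/7.7 = 0.3052, L₁ = ρ₁/(1-ρ₁) = 0.3052/(1-0.3052) = 0.4393
Station 2: ρ₂ = 2.65/8.3 = 0.31928, L₂ = ρ₂/(1-ρ₂) = 0.31928/(1-0.31928) = 0.4690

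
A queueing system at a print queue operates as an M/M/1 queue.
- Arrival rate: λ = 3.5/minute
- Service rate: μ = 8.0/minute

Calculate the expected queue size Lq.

ρ = λ/μ = 3.5/8.0 = 0.4375
For M/M/1: Lq = λ²/(μ(μ-λ))
Lq = 12.25/(8.0 × 4.50)
Lq = 0.3403 jobs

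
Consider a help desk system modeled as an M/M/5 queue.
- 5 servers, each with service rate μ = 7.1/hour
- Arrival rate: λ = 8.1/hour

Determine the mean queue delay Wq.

Traffic intensity: ρ = λ/(cμ) = 8.1/(5×7.1) = 0.2282
Since ρ = 0.2282 < 1, system is stable.
Offered load a = λ/μ = cρ = 8.1/7.1 = 1.1408
P₀ = [ Σₙ₌₀^4 aⁿ/n! + a^5/(5!(1-ρ)) ]⁻¹
Σ = a^0/0! + a^1/1! + a^2/2! + a^3/3! + a^4/4! = 1.0000 + 1.1408 + 0.6508 + 0.2475 + 0.07058 = 3.1097
a^5/(5!(1-ρ)) = 1.9326/(120 × 0.7718) = 0.02087
P₀ = 1/(3.1097 + 0.02087) = 0.3194
Lq = P₀·a^5·ρ / (5!(1-ρ)²) = 0.31943 × 1.9326 × 0.22817 / (120 × 0.59572) = 0.001970
Wq = Lq/λ = 0.0019704/8.1 = 0.0002433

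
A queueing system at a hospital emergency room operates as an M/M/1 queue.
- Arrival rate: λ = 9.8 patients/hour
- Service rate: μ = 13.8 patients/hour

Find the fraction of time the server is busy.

Server utilization: ρ = λ/μ
ρ = 9.8/13.8 = 0.7101
The server is busy 71.01% of the time.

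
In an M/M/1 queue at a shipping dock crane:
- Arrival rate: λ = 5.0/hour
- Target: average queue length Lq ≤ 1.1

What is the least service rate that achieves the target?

For M/M/1: Lq = λ²/(μ(μ-λ))
Need Lq ≤ 1.1, i.e. μ(μ-λ) ≥ λ²/1.1
μ² - 5.0μ - 25.00/1.1 ≥ 0  →  μ² - 5.0μ - 22.72727 ≥ 0
Quadratic formula (positive root): μ = [λ + √(λ² + 4×22.72727)]/2
Discriminant: 25.00 + 4×22.72727 = 115.9091, √115.9091 = 10.76611
μ ≥ (5.0 + 10.76611)/2 = 7.8831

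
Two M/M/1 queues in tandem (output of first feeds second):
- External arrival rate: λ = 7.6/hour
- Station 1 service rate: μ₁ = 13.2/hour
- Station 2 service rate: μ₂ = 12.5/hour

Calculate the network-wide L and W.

By Jackson's theorem, each station behaves as independent M/M/1.
Station 1: ρ₁ = 7.6/13.2 = 0.5758, L₁ = ρ₁/(1-ρ₁) = λ/(μ₁-λ) = 7.6/5.60 = 1.35714
Station 2: ρ₂ = 7.6/12.5 = 0.6080, L₂ = ρ₂/(1-ρ₂) = λ/(μ₂-λ) = 7.6/4.90 = 1.55102
Total: L = L₁ + L₂ = 1.35714 + 1.55102 = 2.9082
W = L/λ = 2.9082/7.6 = 0.3827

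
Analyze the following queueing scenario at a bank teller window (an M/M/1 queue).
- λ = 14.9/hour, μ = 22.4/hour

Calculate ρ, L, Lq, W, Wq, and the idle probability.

Step 1: ρ = λ/μ = 14.9/22.4 = 0.6652
Step 2: L = λ/(μ-λ) = 14.9/7.50 = 1.9867
Step 3: Lq = λ²/(μ(μ-λ)) = 222.01/(22.4×7.50) = 1.3215
Step 4: W = 1/(μ-λ) = 1/7.50 = 0.133333
Step 5: Wq = λ/(μ(μ-λ)) = 14.9/(22.4×7.50) = 0.08869
Step 6: P(0) = 1-ρ = 0.3348
Verify: L = λW = 14.9×0.133333 = 1.9867 ✔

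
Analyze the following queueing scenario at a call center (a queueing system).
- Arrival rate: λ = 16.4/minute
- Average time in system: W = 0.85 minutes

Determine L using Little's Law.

Little's Law: L = λW
L = 16.4 × 0.85 = 13.9400 calls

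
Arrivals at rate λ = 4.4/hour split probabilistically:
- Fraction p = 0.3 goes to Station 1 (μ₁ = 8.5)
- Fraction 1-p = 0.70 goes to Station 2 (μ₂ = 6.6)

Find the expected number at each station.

Effective rates: λ₁ = 4.4×0.3 = 1.32, λ₂ = 4.4×0.70 = 3.08
Station 1: ρ₁ = 1.32/8.5 = 0.15529, L₁ = ρ₁/(1-ρ₁) = 0.15529/(1-0.15529) = 0.1838
Station 2: ρ₂ = 3.08/6.6 = 0.46667, L₂ = ρ₂/(1-ρ₂) = 0.46667/(1-0.46667) = 0.8750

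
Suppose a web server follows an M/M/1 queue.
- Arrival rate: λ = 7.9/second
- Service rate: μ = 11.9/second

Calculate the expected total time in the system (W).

First, compute utilization: ρ = λ/μ = 7.9/11.9 = 0.6639
For M/M/1: W = 1/(μ-λ)
W = 1/(11.9-7.9) = 1/4.00
W = 0.2500 seconds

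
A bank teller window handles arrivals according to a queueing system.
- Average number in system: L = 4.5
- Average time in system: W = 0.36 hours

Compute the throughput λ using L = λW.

Little's Law: L = λW, so λ = L/W
λ = 4.5/0.36 = 12.5000 transactions/hour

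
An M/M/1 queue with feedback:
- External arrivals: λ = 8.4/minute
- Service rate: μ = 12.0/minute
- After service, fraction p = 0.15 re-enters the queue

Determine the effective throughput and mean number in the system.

Effective arrival rate: λ_eff = λ/(1-p) = 8.4/(1-0.15) = 8.4/0.85 = 9.8824
ρ = λ_eff/μ = 9.8824/12.0 = 0.82353
L = ρ/(1-ρ) = 0.82353/(1-0.82353) = 4.6667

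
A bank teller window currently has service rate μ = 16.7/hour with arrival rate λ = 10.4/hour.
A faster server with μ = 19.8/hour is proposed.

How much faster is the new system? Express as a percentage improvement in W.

System 1: ρ₁ = 10.4/16.7 = 0.6228, W₁ = 1/(16.7-10.4) = 0.15873
System 2: ρ₂ = 10.4/19.8 = 0.5253, W₂ = 1/(19.8-10.4) = 0.10638
Improvement: (W₁-W₂)/W₁ = (0.15873-0.10638)/0.15873 = 32.98%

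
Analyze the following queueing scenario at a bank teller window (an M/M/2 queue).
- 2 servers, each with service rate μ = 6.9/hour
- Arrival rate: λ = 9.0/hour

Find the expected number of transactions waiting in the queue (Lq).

Traffic intensity: ρ = λ/(cμ) = 9.0/(2×6.9) = 0.6522
Since ρ = 0.6522 < 1, system is stable.
Offered load a = λ/μ = cρ = 9.0/6.9 = 1.3043
P₀ = [ Σₙ₌₀^1 aⁿ/n! + a^2/(2!(1-ρ)) ]⁻¹
Σ = a^0/0! + a^1/1! = 1.0000 + 1.3043 = 2.3043
a^2/(2!(1-ρ)) = 1.701323/(2 × 0.3478261) = 2.4457
P₀ = 1/(2.3043 + 2.4457) = 0.2105
Lq = P₀·a^2·ρ / (2!(1-ρ)²) = 0.21053 × 1.7013 × 0.65217 / (2 × 0.12098) = 0.9654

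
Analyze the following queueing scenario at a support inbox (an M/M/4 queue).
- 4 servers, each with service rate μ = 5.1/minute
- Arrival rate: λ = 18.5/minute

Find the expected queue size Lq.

Traffic intensity: ρ = λ/(cμ) = 18.5/(4×5.1) = 0.9069
Since ρ = 0.9069 < 1, system is stable.
Offered load a = λ/μ = cρ = 18.5/5.1 = 3.6275
P₀ = [ Σₙ₌₀^3 aⁿ/n! + a^4/(4!(1-ρ)) ]⁻¹
Σ = a^0/0! + a^1/1! + a^2/2! + a^3/3! = 1.0000 + 3.6275 + 6.5792 + 7.9552 = 19.1619
a^4/(4!(1-ρ)) = 173.1435/(24 × 0.0931373) = 77.4589
P₀ = 1/(19.1619 + 77.4589) = 0.01035
Lq = P₀·a^4·ρ / (4!(1-ρ)²) = 0.0103497 × 173.1435 × 0.906863 / (24 × 0.00867455) = 7.8058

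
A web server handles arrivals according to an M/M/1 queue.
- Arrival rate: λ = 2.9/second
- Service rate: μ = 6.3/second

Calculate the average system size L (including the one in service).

ρ = λ/μ = 2.9/6.3 = 0.4603
For M/M/1: L = λ/(μ-λ)
L = 2.9/(6.3-2.9) = 2.9/3.40
L = 0.8529 requests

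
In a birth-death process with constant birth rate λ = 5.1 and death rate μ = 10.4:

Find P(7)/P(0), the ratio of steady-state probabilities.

For constant rates: P(n)/P(0) = (λ/μ)^n
P(7)/P(0) = (5.1/10.4)^7 = 0.490385^7 = 0.006820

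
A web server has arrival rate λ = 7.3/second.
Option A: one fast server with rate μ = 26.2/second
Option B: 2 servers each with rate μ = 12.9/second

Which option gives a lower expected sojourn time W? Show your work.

Option A: single server μ = 26.2 (M/M/1)
  ρ_A = 7.3/26.2 = 0.2786
  W_A = 1/(μ-λ) = 1/(26.2-7.3) = 1/18.90 = 0.05291

Option B: 2 servers μ = 12.9 (M/M/2)
  ρ_B = λ/(cμ) = 7.3/(2×12.9) = 0.2829
  Offered load a = λ/μ = cρ = 7.3/12.9 = 0.5659
  P₀ = [ Σₙ₌₀^1 aⁿ/n! + a^2/(2!(1-ρ)) ]⁻¹
  Σ = a^0/0! + a^1/1! = 1.0000 + 0.5659 = 1.5659
  a^2/(2!(1-ρ)) = 0.3202/(2 × 0.7171) = 0.2233
  P₀ = 1/(1.5659 + 0.2233) = 0.5589
  Lq = P₀·a^2·ρ / (2!(1-ρ)²) = 0.55891 × 0.32023 × 0.28295 / (2 × 0.51417) = 0.04925
  Wq_B = Lq/λ = 0.049247/7.3 = 0.006746
  W_B = Wq_B + 1/μ = 0.006746 + 0.07752 = 0.08427

Since W_A = 0.05291 < W_B = 0.08427, Option A (single fast server) has the shorter time in system.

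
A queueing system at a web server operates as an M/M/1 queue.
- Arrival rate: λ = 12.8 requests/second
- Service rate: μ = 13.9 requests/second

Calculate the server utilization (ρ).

Server utilization: ρ = λ/μ
ρ = 12.8/13.9 = 0.9209
The server is busy 92.09% of the time.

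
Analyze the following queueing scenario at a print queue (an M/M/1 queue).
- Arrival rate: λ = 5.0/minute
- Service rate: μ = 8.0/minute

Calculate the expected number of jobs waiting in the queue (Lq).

ρ = λ/μ = 5.0/8.0 = 0.6250
For M/M/1: Lq = λ²/(μ(μ-λ))
Lq = 25.00/(8.0 × 3.00)
Lq = 1.0417 jobs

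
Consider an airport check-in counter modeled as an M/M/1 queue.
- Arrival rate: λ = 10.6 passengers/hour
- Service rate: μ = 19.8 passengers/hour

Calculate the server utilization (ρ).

Server utilization: ρ = λ/μ
ρ = 10.6/19.8 = 0.5354
The server is busy 53.54% of the time.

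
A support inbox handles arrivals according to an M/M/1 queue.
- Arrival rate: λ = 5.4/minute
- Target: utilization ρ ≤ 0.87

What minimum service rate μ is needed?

ρ = λ/μ, so μ = λ/ρ
μ ≥ 5.4/0.87 = 6.2069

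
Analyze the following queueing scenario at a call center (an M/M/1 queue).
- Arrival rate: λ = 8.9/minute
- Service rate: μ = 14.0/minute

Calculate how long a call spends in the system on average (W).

First, compute utilization: ρ = λ/μ = 8.9/14.0 = 0.6357
For M/M/1: W = 1/(μ-λ)
W = 1/(14.0-8.9) = 1/5.10
W = 0.1961 minutes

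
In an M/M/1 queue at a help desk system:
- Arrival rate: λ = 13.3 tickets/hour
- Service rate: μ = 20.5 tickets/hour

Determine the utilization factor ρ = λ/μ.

Server utilization: ρ = λ/μ
ρ = 13.3/20.5 = 0.6488
The server is busy 64.88% of the time.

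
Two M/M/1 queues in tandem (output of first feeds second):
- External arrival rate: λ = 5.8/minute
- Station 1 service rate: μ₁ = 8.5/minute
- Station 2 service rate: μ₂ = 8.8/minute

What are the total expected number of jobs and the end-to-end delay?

By Jackson's theorem, each station behaves as independent M/M/1.
Station 1: ρ₁ = 5.8/8.5 = 0.6824, L₁ = ρ₁/(1-ρ₁) = λ/(μ₁-λ) = 5.8/2.70 = 2.14815
Station 2: ρ₂ = 5.8/8.8 = 0.6591, L₂ = ρ₂/(1-ρ₂) = λ/(μ₂-λ) = 5.8/3.00 = 1.93333
Total: L = L₁ + L₂ = 2.14815 + 1.93333 = 4.0815
W = L/λ = 4.0815/5.8 = 0.7037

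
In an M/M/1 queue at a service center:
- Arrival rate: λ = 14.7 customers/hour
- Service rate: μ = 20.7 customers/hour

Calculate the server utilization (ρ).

Server utilization: ρ = λ/μ
ρ = 14.7/20.7 = 0.7101
The server is busy 71.01% of the time.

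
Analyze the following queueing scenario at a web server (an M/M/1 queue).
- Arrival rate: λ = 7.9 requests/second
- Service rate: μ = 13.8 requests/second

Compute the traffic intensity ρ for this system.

Server utilization: ρ = λ/μ
ρ = 7.9/13.8 = 0.5725
The server is busy 57.25% of the time.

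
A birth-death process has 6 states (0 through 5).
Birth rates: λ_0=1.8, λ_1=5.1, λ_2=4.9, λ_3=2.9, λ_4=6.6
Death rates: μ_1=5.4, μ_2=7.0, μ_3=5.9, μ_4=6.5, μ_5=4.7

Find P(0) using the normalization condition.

Ratios P(n)/P(0) = (λ₀···λₙ₋₁)/(μ₁···μₙ):
P(1)/P(0) = (1.8)/(5.4) = 0.333333
P(2)/P(0) = (1.8×5.1)/(5.4×7.0) = 0.242857
P(3)/P(0) = (1.8×5.1×4.9)/(5.4×7.0×5.9) = 0.201695
P(4)/P(0) = (1.8×5.1×4.9×2.9)/(5.4×7.0×5.9×6.5) = 0.0899870
P(5)/P(0) = (1.8×5.1×4.9×2.9×6.6)/(5.4×7.0×5.9×6.5×4.7) = 0.126365

Normalization: ∑ P(n) = 1
P(0) × (1.00000 + 0.333333 + 0.242857 + 0.201695 + 0.0899870 + 0.126365) = 1
P(0) × 1.99424 = 1
P(0) = 1/1.99424 = 0.5014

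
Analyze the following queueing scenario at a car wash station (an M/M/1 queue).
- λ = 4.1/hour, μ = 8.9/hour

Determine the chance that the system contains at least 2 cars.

ρ = λ/μ = 4.1/8.9 = 0.4607
P(N ≥ n) = ρⁿ
P(N ≥ 2) = 0.4607^2
P(N ≥ 2) = 0.2122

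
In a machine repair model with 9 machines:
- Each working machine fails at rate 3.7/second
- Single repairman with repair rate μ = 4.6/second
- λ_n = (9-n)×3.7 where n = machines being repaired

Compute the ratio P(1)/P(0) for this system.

P(1)/P(0) = ∏_{i=0}^{1-1} λ_i/μ_{i+1}
= (9-0)×3.7/4.6
= 7.2391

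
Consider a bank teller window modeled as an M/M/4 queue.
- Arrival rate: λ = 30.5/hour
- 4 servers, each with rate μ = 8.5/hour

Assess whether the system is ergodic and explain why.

Stability requires ρ = λ/(cμ) < 1
ρ = 30.5/(4 × 8.5) = 30.5/34.00 = 0.8971
Since 0.8971 < 1, the system is STABLE.
The servers are busy 89.71% of the time.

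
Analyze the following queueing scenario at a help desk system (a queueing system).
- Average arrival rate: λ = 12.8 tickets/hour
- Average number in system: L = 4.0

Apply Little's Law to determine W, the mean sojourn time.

Little's Law: L = λW, so W = L/λ
W = 4.0/12.8 = 0.3125 hours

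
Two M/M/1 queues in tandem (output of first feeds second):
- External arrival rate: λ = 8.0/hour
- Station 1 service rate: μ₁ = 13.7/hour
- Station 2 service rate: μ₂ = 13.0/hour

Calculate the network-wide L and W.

By Jackson's theorem, each station behaves as independent M/M/1.
Station 1: ρ₁ = 8.0/13.7 = 0.5839, L₁ = ρ₁/(1-ρ₁) = λ/(μ₁-λ) = 8.0/5.70 = 1.4035
Station 2: ρ₂ = 8.0/13.0 = 0.6154, L₂ = ρ₂/(1-ρ₂) = λ/(μ₂-λ) = 8.0/5.00 = 1.6000
Total: L = L₁ + L₂ = 1.4035 + 1.6000 = 3.0035
W = L/λ = 3.0035/8.0 = 0.3754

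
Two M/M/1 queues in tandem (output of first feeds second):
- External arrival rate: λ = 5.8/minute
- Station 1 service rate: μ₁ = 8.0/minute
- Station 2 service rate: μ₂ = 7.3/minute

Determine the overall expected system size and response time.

By Jackson's theorem, each station behaves as independent M/M/1.
Station 1: ρ₁ = 5.8/8.0 = 0.7250, L₁ = ρ₁/(1-ρ₁) = λ/(μ₁-λ) = 5.8/2.20 = 2.63636
Station 2: ρ₂ = 5.8/7.3 = 0.7945, L₂ = ρ₂/(1-ρ₂) = λ/(μ₂-λ) = 5.8/1.50 = 3.86667
Total: L = L₁ + L₂ = 2.63636 + 3.86667 = 6.5030
W = L/λ = 6.5030/5.8 = 1.1212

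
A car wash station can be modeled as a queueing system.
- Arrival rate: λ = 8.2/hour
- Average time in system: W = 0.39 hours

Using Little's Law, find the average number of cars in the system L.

Little's Law: L = λW
L = 8.2 × 0.39 = 3.1980 cars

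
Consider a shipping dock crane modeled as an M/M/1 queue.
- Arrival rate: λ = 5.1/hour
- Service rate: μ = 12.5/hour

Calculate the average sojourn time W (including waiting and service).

First, compute utilization: ρ = λ/μ = 5.1/12.5 = 0.4080
For M/M/1: W = 1/(μ-λ)
W = 1/(12.5-5.1) = 1/7.40
W = 0.1351 hours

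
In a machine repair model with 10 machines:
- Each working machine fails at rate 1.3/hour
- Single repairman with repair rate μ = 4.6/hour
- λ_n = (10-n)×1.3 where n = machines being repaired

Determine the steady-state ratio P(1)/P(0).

P(1)/P(0) = ∏_{i=0}^{1-1} λ_i/μ_{i+1}
= (10-0)×1.3/4.6
= 2.8261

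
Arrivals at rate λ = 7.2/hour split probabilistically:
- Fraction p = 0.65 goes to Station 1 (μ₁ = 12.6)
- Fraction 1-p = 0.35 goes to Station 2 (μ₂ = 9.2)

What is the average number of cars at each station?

Effective rates: λ₁ = 7.2×0.65 = 4.68, λ₂ = 7.2×0.35 = 2.52
Station 1: ρ₁ = 4.68/12.6 = 0.37143, L₁ = ρ₁/(1-ρ₁) = 0.37143/(1-0.37143) = 0.5909
Station 2: ρ₂ = 2.52/9.2 = 0.2739, L₂ = ρ₂/(1-ρ₂) = 0.2739/(1-0.2739) = 0.3772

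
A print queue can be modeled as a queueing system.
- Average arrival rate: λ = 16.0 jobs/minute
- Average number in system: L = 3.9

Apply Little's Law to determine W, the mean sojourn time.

Little's Law: L = λW, so W = L/λ
W = 3.9/16.0 = 0.2437 minutes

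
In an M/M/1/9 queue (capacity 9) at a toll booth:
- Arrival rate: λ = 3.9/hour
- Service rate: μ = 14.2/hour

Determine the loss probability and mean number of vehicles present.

ρ = λ/μ = 3.9/14.2 = 0.27465
P₀ = (1-ρ)/(1-ρ^(K+1)) = (1-0.27465)/(1-0.27465^10) = 0.72535/1.00000 = 0.7254
P_K = P₀×ρ^K = 0.7254 × 0.27465^9 = 0.7254 × 0.000008892 = 0.000006450
Blocking probability P_9 = 0.000006450 (0.0006450%)
L = ρ[1 - (K+1)ρ^K + Kρ^(K+1)] / [(1-ρ)(1-ρ^(K+1))]
L = 0.27465 × (1 - 10×0.000008892 + 9×0.000002442) / ((1 - 0.27465) × (1 - 0.000002442)) = 0.3786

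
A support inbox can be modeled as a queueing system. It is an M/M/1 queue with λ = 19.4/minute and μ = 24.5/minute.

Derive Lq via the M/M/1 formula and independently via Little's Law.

Method 1 (direct): Lq = λ²/(μ(μ-λ)) = 376.36/(24.5 × 5.10) = 3.0121

Method 2 (Little's Law):
W = 1/(μ-λ) = 1/5.10 = 0.196078
Wq = W - 1/μ = 0.196078 - 0.0408163 = 0.155262
Lq = λWq = 19.4 × 0.155262 = 3.0121 ✔ (matches Method 1)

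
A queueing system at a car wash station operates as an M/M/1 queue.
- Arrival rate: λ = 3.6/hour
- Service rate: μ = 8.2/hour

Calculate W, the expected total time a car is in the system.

First, compute utilization: ρ = λ/μ = 3.6/8.2 = 0.4390
For M/M/1: W = 1/(μ-λ)
W = 1/(8.2-3.6) = 1/4.60
W = 0.2174 hours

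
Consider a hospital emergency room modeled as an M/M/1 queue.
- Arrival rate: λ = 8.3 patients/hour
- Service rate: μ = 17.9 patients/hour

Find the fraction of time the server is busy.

Server utilization: ρ = λ/μ
ρ = 8.3/17.9 = 0.4637
The server is busy 46.37% of the time.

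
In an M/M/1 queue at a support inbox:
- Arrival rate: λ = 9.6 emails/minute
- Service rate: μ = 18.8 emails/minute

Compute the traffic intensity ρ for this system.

Server utilization: ρ = λ/μ
ρ = 9.6/18.8 = 0.5106
The server is busy 51.06% of the time.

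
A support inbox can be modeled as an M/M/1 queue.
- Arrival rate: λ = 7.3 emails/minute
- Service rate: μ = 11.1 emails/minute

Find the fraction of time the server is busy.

Server utilization: ρ = λ/μ
ρ = 7.3/11.1 = 0.6577
The server is busy 65.77% of the time.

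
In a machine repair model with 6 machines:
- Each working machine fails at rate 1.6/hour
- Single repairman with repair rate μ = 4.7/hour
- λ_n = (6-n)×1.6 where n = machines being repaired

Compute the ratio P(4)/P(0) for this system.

P(4)/P(0) = ∏_{i=0}^{4-1} λ_i/μ_{i+1}
= (6-0)×1.6/4.7 × (6-1)×1.6/4.7 × (6-2)×1.6/4.7 × (6-3)×1.6/4.7
= 4.8349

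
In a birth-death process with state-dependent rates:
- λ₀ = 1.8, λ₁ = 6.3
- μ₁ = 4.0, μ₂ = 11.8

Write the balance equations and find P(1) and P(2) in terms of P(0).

Balance equations:
State 0: λ₀P₀ = μ₁P₁ → P₁ = (λ₀/μ₁)P₀ = (1.8/4.0)P₀ = 0.4500P₀
State 1: P₂ = (λ₀λ₁)/(μ₁μ₂)P₀ = (1.8×6.3)/(4.0×11.8)P₀ = 0.2403P₀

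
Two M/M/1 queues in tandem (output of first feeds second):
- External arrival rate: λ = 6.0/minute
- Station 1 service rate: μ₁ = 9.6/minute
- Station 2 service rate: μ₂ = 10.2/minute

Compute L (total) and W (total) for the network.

By Jackson's theorem, each station behaves as independent M/M/1.
Station 1: ρ₁ = 6.0/9.6 = 0.6250, L₁ = ρ₁/(1-ρ₁) = λ/(μ₁-λ) = 6.0/3.60 = 1.66667
Station 2: ρ₂ = 6.0/10.2 = 0.5882, L₂ = ρ₂/(1-ρ₂) = λ/(μ₂-λ) = 6.0/4.20 = 1.42857
Total: L = L₁ + L₂ = 1.66667 + 1.42857 = 3.0952
W = L/λ = 3.0952/6.0 = 0.5159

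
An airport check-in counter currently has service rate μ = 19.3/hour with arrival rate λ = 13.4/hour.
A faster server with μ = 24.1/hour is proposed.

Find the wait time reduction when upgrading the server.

System 1: ρ₁ = 13.4/19.3 = 0.6943, W₁ = 1/(19.3-13.4) = 0.1695
System 2: ρ₂ = 13.4/24.1 = 0.5560, W₂ = 1/(24.1-13.4) = 0.09346
Improvement: (W₁-W₂)/W₁ = (0.1695-0.09346)/0.1695 = 44.86%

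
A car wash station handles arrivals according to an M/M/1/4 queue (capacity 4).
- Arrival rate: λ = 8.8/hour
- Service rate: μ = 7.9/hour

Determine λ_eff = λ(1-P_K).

ρ = λ/μ = 8.8/7.9 = 1.1139
P₀ = (1-ρ)/(1-ρ^(K+1)) = (1-1.1139)/(1-1.1139^5) = -0.1139/-0.7149 = 0.1593
P_K = P₀×ρ^K = 0.15933 × 1.1139^4 = 0.15933 × 1.5395 = 0.2453
λ_eff = λ(1-P_K) = 8.8 × (1 - 0.2453) = 8.8 × 0.7547 = 6.6414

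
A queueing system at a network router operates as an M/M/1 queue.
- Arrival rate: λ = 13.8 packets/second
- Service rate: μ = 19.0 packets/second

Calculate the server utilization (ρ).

Server utilization: ρ = λ/μ
ρ = 13.8/19.0 = 0.7263
The server is busy 72.63% of the time.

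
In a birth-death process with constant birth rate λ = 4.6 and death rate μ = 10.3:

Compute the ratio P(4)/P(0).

For constant rates: P(n)/P(0) = (λ/μ)^n
P(4)/P(0) = (4.6/10.3)^4 = 0.4466^4 = 0.03978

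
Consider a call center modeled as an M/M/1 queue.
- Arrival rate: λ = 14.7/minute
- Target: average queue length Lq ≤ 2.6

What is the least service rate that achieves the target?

For M/M/1: Lq = λ²/(μ(μ-λ))
Need Lq ≤ 2.6, i.e. μ(μ-λ) ≥ λ²/2.6
μ² - 14.7μ - 216.09/2.6 ≥ 0  →  μ² - 14.7μ - 83.11154 ≥ 0
Quadratic formula (positive root): μ = [λ + √(λ² + 4×83.11154)]/2
Discriminant: 216.09 + 4×83.11154 = 548.5362, √548.5362 = 23.4208
μ ≥ (14.7 + 23.4208)/2 = 19.0604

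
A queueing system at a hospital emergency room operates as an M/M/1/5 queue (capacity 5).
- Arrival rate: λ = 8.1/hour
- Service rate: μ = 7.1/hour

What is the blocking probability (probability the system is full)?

ρ = λ/μ = 8.1/7.1 = 1.14085
P₀ = (1-ρ)/(1-ρ^(K+1)) = (1-1.14085)/(1-1.14085^6) = -0.1408/-1.2048 = 0.1169
P_K = P₀×ρ^K = 0.1169 × 1.14085^5 = 0.1169 × 1.9326 = 0.2259
Blocking probability = 22.59%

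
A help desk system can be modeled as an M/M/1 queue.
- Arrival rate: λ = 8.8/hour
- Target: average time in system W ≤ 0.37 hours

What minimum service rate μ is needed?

For M/M/1: W = 1/(μ-λ)
Need W ≤ 0.37, so 1/(μ-λ) ≤ 0.37
μ - λ ≥ 1/0.37 = 2.7027
μ ≥ 8.8 + 2.7027 = 11.5027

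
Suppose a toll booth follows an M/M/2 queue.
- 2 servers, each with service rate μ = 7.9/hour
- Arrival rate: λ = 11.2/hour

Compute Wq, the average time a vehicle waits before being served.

Traffic intensity: ρ = λ/(cμ) = 11.2/(2×7.9) = 0.7089
Since ρ = 0.7089 < 1, system is stable.
Offered load a = λ/μ = cρ = 11.2/7.9 = 1.4177
P₀ = [ Σₙ₌₀^1 aⁿ/n! + a^2/(2!(1-ρ)) ]⁻¹
Σ = a^0/0! + a^1/1! = 1.0000 + 1.4177 = 2.4177
a^2/(2!(1-ρ)) = 2.0099/(2 × 0.29114) = 3.4518
P₀ = 1/(2.4177 + 3.4518) = 0.1704
Lq = P₀·a^2·ρ / (2!(1-ρ)²) = 0.170370 × 2.00993 × 0.708861 / (2 × 0.0847621) = 1.4319
Wq = Lq/λ = 1.4319/11.2 = 0.1278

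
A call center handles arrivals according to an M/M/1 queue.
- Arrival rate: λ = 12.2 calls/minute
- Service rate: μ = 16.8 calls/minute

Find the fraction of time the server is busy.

Server utilization: ρ = λ/μ
ρ = 12.2/16.8 = 0.7262
The server is busy 72.62% of the time.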